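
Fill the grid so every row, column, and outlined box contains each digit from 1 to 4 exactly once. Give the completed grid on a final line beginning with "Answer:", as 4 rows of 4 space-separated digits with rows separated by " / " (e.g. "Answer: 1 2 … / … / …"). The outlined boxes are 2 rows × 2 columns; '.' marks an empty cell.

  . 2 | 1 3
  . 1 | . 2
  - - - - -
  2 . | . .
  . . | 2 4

Step 1. [r2c1∈{3,4}] row 2 places 3 nowhere but r2c1 ⇒ r2c1=3.
Step 2. [r3c3∈{3}] r3c3's peers cover all but 3, so r3c3=3.
Step 3. [r4c2∈{3}] r4c2 has the single candidate 3 ⇒ r4c2=3.
Step 4. [r3c4∈{1}] only 1 remains possible at r3c4. So r3c4=1.
Step 5. [r3c2∈{4}] nothing but 4 survives at r3c2. So r3c2=4.
Step 6. [r4c1∈{1}] r4c1 has the single candidate 1 ⇒ r4c1=1.
Step 7. [r1c1∈{4}] r1c1 has the single candidate 4. So r1c1=4.
Step 8. [r2c3∈{4}] r2c3 is down to just 4 ⇒ r2c3=4.

Answer: 4 2 1 3 / 3 1 4 2 / 2 4 3 1 / 1 3 2 4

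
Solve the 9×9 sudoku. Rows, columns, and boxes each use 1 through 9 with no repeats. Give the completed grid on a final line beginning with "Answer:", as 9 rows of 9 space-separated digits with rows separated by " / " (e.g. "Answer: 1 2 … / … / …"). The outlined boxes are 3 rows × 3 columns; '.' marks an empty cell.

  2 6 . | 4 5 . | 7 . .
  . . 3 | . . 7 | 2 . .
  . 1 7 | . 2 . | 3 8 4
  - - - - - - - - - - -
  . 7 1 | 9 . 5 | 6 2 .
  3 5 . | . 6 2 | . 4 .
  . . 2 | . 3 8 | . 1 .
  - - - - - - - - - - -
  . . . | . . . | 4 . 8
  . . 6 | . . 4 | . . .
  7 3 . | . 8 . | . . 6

Step 1. [r1c8∈{9}] r1c8's peers cover all but 9. So r1c8=9.
Step 2. [r9c8∈{5}] only 5 remains possible at r9c8 ⇒ r9c8=5.
Step 3. [r8c9∈{1,2,3,7,9}] 2 has one home in col 9: r8c9, so r8c9=2.
Step 4. [r5c4∈{1,7}] 1 has one home in row 5: r5c4. So r5c4=1.
Step 5. [r3c1∈{5,9}] 5 has one home in row 3: r3c1 ⇒ r3c1=5.
Step 6. [r4c1∈{4,8}] in row 4, 8 fits only at r4c1. So r4c1=8.
Step 7. [r5c3∈{9}] nothing but 9 survives at r5c3, so r5c3=9.
Step 8. [r3c6∈{6,9}] across row 3, 9 lands solely at r3c6, so r3c6=9.
Step 9. [r9c6∈{1}] r9c6 has the single candidate 1, so r9c6=1.
Step 10. [r8c4∈{3,5,7}] row 8 places 5 nowhere but r8c4, so r8c4=5.
Step 11. [r7c4∈{2,3,6,7}] r7c4 is the only open cell in col 4 admitting 3. So r7c4=3.
Step 12. [r6c9∈{5,7,9}] 9 has one home in col 9: r6c9, so r6c9=9.
Step 13. [r6c2∈{4}] r6c2 is down to just 4. So r6c2=4.
Step 14. [r8c2∈{8,9}] r8c2 is the only open cell in row 8 admitting 8. So r8c2=8.
Step 15. [r8c7∈{1,9}] across col 7, 1 lands solely at r8c7 ⇒ r8c7=1.
Step 16. [r8c1∈{9}] only 9 remains possible at r8c1. So r8c1=9.
Step 17. [r8c5∈{7}] only 7 remains possible at r8c5. So r8c5=7.
Step 18. [r2c9∈{1,5}] 5 has one home in row 2: r2c9, so r2c9=5.
Step 19. [r3c4∈{6}] r3c4's peers cover all but 6. So r3c4=6.
Step 20. [r1c6∈{3}] r1c6 has the single candidate 3 ⇒ r1c6=3.
Step 21. [r9c3∈{4}] r9c3 has the single candidate 4 ⇒ r9c3=4.
Step 22. [r7c3∈{5}] r7c3 is down to just 5. So r7c3=5.
Step 23. [r2c8∈{6}] nothing but 6 survives at r2c8 ⇒ r2c8=6.
Step 24. [r1c3∈{8}] nothing but 8 survives at r1c3 ⇒ r1c3=8.
Step 25. [r4c5∈{4}] r4c5 has the single candidate 4 ⇒ r4c5=4.
Step 26. [r2c2∈{9}] only 9 remains possible at r2c2. So r2c2=9.
Step 27. [r7c5∈{9}] r7c5 has the single candidate 9 ⇒ r7c5=9.
Step 28. [r5c7∈{8}] r5c7's peers cover all but 8. So r5c7=8.
Step 29. [r8c8∈{3}] r8c8 has the single candidate 3 ⇒ r8c8=3.
Step 30. [r4c9∈{3}] r4c9 is down to just 3, so r4c9=3.
Step 31. [r2c4∈{8}] only 8 remains possible at r2c4, so r2c4=8.
Step 32. [r7c1∈{1}] only 1 remains possible at r7c1 ⇒ r7c1=1.
Step 33. [r7c2∈{2}] only 2 remains possible at r7c2 ⇒ r7c2=2.
Step 34. [r6c7∈{5}] only 5 remains possible at r6c7, so r6c7=5.
Step 35. [r9c7∈{9}] nothing but 9 survives at r9c7 ⇒ r9c7=9.
Step 36. [r9c4∈{2}] r9c4 is down to just 2, so r9c4=2.
Step 37. [r2c5∈{1}] r2c5's peers cover all but 1, so r2c5=1.
Step 38. [r1c9∈{1}] r1c9 has the single candidate 1. So r1c9=1.
Step 39. [r7c6∈{6}] nothing but 6 survives at r7c6 ⇒ r7c6=6.
Step 40. [r5c9∈{7}] r5c9's peers cover all but 7 ⇒ r5c9=7.
Step 41. [r6c1∈{6}] r6c1 has the single candidate 6 ⇒ r6c1=6.
Step 42. [r2c1∈{4}] r2c1 is down to just 4 ⇒ r2c1=4.
Step 43. [r7c8∈{7}] only 7 remains possible at r7c8 ⇒ r7c8=7.
Step 44. [r6c4∈{7}] nothing but 7 survives at r6c4 ⇒ r6c4=7.

Answer: 2 6 8 4 5 3 7 9 1 / 4 9 3 8 1 7 2 6 5 / 5 1 7 6 2 9 3 8 4 / 8 7 1 9 4 5 6 2 3 / 3 5 9 1 6 2 8 4 7 / 6 4 2 7 3 8 5 1 9 / 1 2 5 3 9 6 4 7 8 / 9 8 6 5 7 4 1 3 2 / 7 3 4 2 8 1 9 5 6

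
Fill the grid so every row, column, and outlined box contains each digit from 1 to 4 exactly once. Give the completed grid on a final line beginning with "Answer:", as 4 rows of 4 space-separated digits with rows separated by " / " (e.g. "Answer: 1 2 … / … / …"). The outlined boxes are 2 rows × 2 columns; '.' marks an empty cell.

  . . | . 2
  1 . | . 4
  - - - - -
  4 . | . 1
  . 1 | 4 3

Step 1. [r1c1∈{3}] nothing but 3 survives at r1c1. So r1c1=3.
Step 2. [r4c1∈{2}] only 2 remains possible at r4c1. So r4c1=2.
Step 3. [r2c2∈{2}] r2c2 is down to just 2. So r2c2=2.
Step 4. [r3c2∈{3}] r3c2's peers cover all but 3 ⇒ r3c2=3.
Step 5. [r2c3∈{3}] r2c3's peers cover all but 3, so r2c3=3.
Step 6. [r3c3∈{2}] nothing but 2 survives at r3c3, so r3c3=2.
Step 7. [r1c3∈{1}] r1c3 is down to just 1, so r1c3=1.
Step 8. [r1c2∈{4}] only 4 remains possible at r1c2. So r1c2=4.

Answer: 3 4 1 2 / 1 2 3 4 / 4 3 2 1 / 2 1 4 3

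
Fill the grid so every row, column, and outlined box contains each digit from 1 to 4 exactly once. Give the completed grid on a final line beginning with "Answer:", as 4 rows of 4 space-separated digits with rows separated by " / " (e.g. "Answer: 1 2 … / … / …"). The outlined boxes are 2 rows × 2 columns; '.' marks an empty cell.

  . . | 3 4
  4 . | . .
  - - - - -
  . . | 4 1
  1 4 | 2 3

Step 1. [r1c1∈{2}] r1c1 is down to just 2, so r1c1=2.
Step 2. [r2c2∈{1,3}] row 2 places 3 nowhere but r2c2, so r2c2=3.
Step 3. [r2c3∈{1}] nothing but 1 survives at r2c3 ⇒ r2c3=1.
Step 4. [r1c2∈{1}] r1c2 has the single candidate 1, so r1c2=1.
Step 5. [r2c4∈{2}] r2c4's peers cover all but 2, so r2c4=2.
Step 6. [r3c1∈{3}] r3c1's peers cover all but 3. So r3c1=3.
Step 7. [r3c2∈{2}] r3c2 is down to just 2. So r3c2=2.

Answer: 2 1 3 4 / 4 3 1 2 / 3 2 4 1 / 1 4 2 3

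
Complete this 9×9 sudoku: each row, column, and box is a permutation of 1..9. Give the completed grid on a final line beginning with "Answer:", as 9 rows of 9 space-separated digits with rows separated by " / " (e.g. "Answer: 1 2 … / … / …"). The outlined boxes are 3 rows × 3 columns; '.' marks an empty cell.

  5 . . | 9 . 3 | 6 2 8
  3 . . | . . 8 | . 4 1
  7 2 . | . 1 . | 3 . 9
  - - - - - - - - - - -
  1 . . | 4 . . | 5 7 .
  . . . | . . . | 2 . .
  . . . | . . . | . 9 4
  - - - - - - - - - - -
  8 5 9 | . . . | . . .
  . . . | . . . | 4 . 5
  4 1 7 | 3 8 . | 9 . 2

Step 1. [r2c3∈{6}] r2c3's peers cover all but 6. So r2c3=6.
Step 2. [r1c5∈{4,7}] 7 has one home in row 1: r1c5. So r1c5=7.
Step 3. [r7c9∈{3,6,7}] in col 9, 7 fits only at r7c9. So r7c9=7.
Step 4. [r7c7∈{1}] r7c7 has the single candidate 1 ⇒ r7c7=1.
Step 5. [r5c1∈{6,9}] r5c1 is the only open cell in col 1 admitting 9. So r5c1=9.
Step 6. [r5c8∈{1,3,6,8}] r5c8 is the only open cell in col 8 admitting 1. So r5c8=1.
Step 7. [r9c6∈{5,6}] row 9 places 5 nowhere but r9c6 ⇒ r9c6=5.
Step 8. [r3c3∈{4,8}] in row 3, 8 fits only at r3c3. So r3c3=8.
Step 9. [r4c2∈{3,6,8}] in row 4, 8 fits only at r4c2, so r4c2=8.
Step 10. [r5c4∈{5,6,7,8}] 8 has one home in row 5: r5c4 ⇒ r5c4=8.
Step 11. [r7c5∈{2,4,6}] r7c5 is the only open cell in col 5 admitting 4, so r7c5=4.
Step 12. [r9c8∈{6}] only 6 remains possible at r9c8. So r9c8=6.
Step 13. [r1c2∈{4}] r1c2's peers cover all but 4. So r1c2=4.
Step 14. [r5c3∈{3,4,5}] 4 has one home in row 5: r5c3 ⇒ r5c3=4.
Step 15. [r5c5∈{3,5,6}] row 5 places 5 nowhere but r5c5. So r5c5=5.
Step 16. [r2c5∈{2}] only 2 remains possible at r2c5 ⇒ r2c5=2.
Step 17. [r6c3∈{2,3,5}] 5 has one home in row 6: r6c3, so r6c3=5.
Step 18. [r3c8∈{5}] nothing but 5 survives at r3c8 ⇒ r3c8=5.
Step 19. [r3c4∈{6}] r3c4's peers cover all but 6, so r3c4=6.
Step 20. [r7c6∈{2,6}] across row 7, 6 lands solely at r7c6 ⇒ r7c6=6.
Step 21. [r5c6∈{7}] r5c6 has the single candidate 7. So r5c6=7.
Step 22. [r7c4∈{2}] only 2 remains possible at r7c4 ⇒ r7c4=2.
Step 23. [r6c2∈{3,6,7}] in row 6, 7 fits only at r6c2, so r6c2=7.
Step 24. [r6c4∈{1}] nothing but 1 survives at r6c4. So r6c4=1.
Step 25. [r6c5∈{3,6}] in row 6, 3 fits only at r6c5. So r6c5=3.
Step 26. [r6c1∈{2,6}] row 6 places 6 nowhere but r6c1. So r6c1=6.
Step 27. [r5c2∈{3}] r5c2's peers cover all but 3, so r5c2=3.
Step 28. [r4c5∈{6,9}] in col 5, 6 fits only at r4c5, so r4c5=6.
Step 29. [r4c6∈{2,9}] 9 has one home in row 4: r4c6 ⇒ r4c6=9.
Step 30. [r8c3∈{2,3}] across col 3, 3 lands solely at r8c3, so r8c3=3.
Step 31. [r8c4∈{7}] nothing but 7 survives at r8c4 ⇒ r8c4=7.
Step 32. [r7c8∈{3}] nothing but 3 survives at r7c8. So r7c8=3.
Step 33. [r2c7∈{7}] r2c7 is down to just 7, so r2c7=7.
Step 34. [r4c9∈{3}] only 3 remains possible at r4c9, so r4c9=3.
Step 35. [r8c1∈{2}] only 2 remains possible at r8c1. So r8c1=2.
Step 36. [r8c6∈{1}] r8c6 has the single candidate 1, so r8c6=1.
Step 37. [r5c9∈{6}] only 6 remains possible at r5c9, so r5c9=6.
Step 38. [r3c6∈{4}] nothing but 4 survives at r3c6. So r3c6=4.
Step 39. [r2c4∈{5}] r2c4 has the single candidate 5 ⇒ r2c4=5.
Step 40. [r8c8∈{8}] only 8 remains possible at r8c8. So r8c8=8.
Step 41. [r2c2∈{9}] r2c2 has the single candidate 9. So r2c2=9.
Step 42. [r6c7∈{8}] r6c7 is down to just 8, so r6c7=8.
Step 43. [r4c3∈{2}] only 2 remains possible at r4c3. So r4c3=2.
Step 44. [r8c2∈{6}] only 6 remains possible at r8c2, so r8c2=6.
Step 45. [r8c5∈{9}] nothing but 9 survives at r8c5 ⇒ r8c5=9.
Step 46. [r1c3∈{1}] only 1 remains possible at r1c3. So r1c3=1.
Step 47. [r6c6∈{2}] r6c6 is down to just 2, so r6c6=2.

Answer: 5 4 1 9 7 3 6 2 8 / 3 9 6 5 2 8 7 4 1 / 7 2 8 6 1 4 3 5 9 / 1 8 2 4 6 9 5 7 3 / 9 3 4 8 5 7 2 1 6 / 6 7 5 1 3 2 8 9 4 / 8 5 9 2 4 6 1 3 7 / 2 6 3 7 9 1 4 8 5 / 4 1 7 3 8 5 9 6 2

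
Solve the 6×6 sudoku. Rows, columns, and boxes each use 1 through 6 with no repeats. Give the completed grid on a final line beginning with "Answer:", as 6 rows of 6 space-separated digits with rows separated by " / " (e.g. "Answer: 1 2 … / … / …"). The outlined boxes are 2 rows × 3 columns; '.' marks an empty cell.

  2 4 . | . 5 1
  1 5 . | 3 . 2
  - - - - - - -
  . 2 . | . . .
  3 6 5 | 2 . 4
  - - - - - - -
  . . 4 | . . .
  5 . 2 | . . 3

Step 1. [r1c4∈{6}] only 6 remains possible at r1c4. So r1c4=6.
Step 2. [r6c5∈{1,4,6}] in row 6, 6 fits only at r6c5. So r6c5=6.
Step 3. [r4c5∈{1}] only 1 remains possible at r4c5, so r4c5=1.
Step 4. [r3c4∈{5}] r3c4's peers cover all but 5. So r3c4=5.
Step 5. [r6c2∈{1}] r6c2's peers cover all but 1. So r6c2=1.
Step 6. [r5c1∈{6}] r5c1's peers cover all but 6, so r5c1=6.
Step 7. [r5c2∈{3}] r5c2's peers cover all but 3 ⇒ r5c2=3.
Step 8. [r5c4∈{1}] r5c4's peers cover all but 1 ⇒ r5c4=1.
Step 9. [r2c5∈{4}] r2c5's peers cover all but 4 ⇒ r2c5=4.
Step 10. [r5c6∈{5}] r5c6's peers cover all but 5 ⇒ r5c6=5.
Step 11. [r1c3∈{3}] r1c3 is down to just 3 ⇒ r1c3=3.
Step 12. [r3c3∈{1}] r3c3 has the single candidate 1, so r3c3=1.
Step 13. [r2c3∈{6}] only 6 remains possible at r2c3 ⇒ r2c3=6.
Step 14. [r3c5∈{3}] r3c5 is down to just 3 ⇒ r3c5=3.
Step 15. [r6c4∈{4}] only 4 remains possible at r6c4. So r6c4=4.
Step 16. [r3c1∈{4}] r3c1's peers cover all but 4 ⇒ r3c1=4.
Step 17. [r5c5∈{2}] nothing but 2 survives at r5c5. So r5c5=2.
Step 18. [r3c6∈{6}] r3c6 is down to just 6 ⇒ r3c6=6.

Answer: 2 4 3 6 5 1 / 1 5 6 3 4 2 / 4 2 1 5 3 6 / 3 6 5 2 1 4 / 6 3 4 1 2 5 / 5 1 2 4 6 3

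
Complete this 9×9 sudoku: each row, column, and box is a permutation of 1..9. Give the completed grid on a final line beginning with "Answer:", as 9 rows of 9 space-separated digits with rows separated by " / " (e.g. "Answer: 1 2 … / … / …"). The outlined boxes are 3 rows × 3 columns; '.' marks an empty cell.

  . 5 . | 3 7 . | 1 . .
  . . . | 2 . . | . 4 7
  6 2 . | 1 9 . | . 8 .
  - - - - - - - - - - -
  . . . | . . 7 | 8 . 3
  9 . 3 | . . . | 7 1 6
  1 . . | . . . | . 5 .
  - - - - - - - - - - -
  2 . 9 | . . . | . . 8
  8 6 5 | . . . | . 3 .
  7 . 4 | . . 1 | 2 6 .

Step 1. [r3c6∈{4,5}] 4 has one home in row 3: r3c6 ⇒ r3c6=4.
Step 2. [r2c7∈{3,5,6,9}] in col 7, 6 fits only at r2c7 ⇒ r2c7=6.
Step 3. [r4c2∈{4}] only 4 remains possible at r4c2 ⇒ r4c2=4.
Step 4. [r5c2∈{8}] only 8 remains possible at r5c2 ⇒ r5c2=8.
Step 5. [r9c2∈{3}] nothing but 3 survives at r9c2, so r9c2=3.
Step 6. [r4c5∈{1,2,5,6}] r4c5 is the only open cell in row 4 admitting 1 ⇒ r4c5=1.
Step 7. [r8c4∈{4,7,9}] 7 has one home in row 8: r8c4, so r8c4=7.
Step 8. [r1c6∈{6,8}] 6 has one home in row 1: r1c6, so r1c6=6.
Step 9. [r2c3∈{1,8}] in col 3, 1 fits only at r2c3, so r2c3=1.
Step 10. [r8c9∈{1,4,9}] row 8 places 1 nowhere but r8c9, so r8c9=1.
Step 11. [r6c9∈{2,4,9}] col 9 places 4 nowhere but r6c9. So r6c9=4.
Step 12. [r6c7∈{9}] r6c7 is down to just 9. So r6c7=9.
Step 13. [r9c9∈{5,9}] box 9 places 9 nowhere but r9c9, so r9c9=9.
Step 14. [r7c7∈{4,5}] r7c7 is the only open cell in box 9 admitting 5. So r7c7=5.
Step 15. [r4c4∈{5,6,9}] in row 4, 9 fits only at r4c4, so r4c4=9.
Step 16. [r4c8∈{2}] r4c8 is down to just 2 ⇒ r4c8=2.
Step 17. [r6c3∈{2,6,7}] 2 has one home in col 3: r6c3. So r6c3=2.
Step 18. [r7c6∈{3}] r7c6's peers cover all but 3 ⇒ r7c6=3.
Step 19. [r6c6∈{8}] only 8 remains possible at r6c6. So r6c6=8.
Step 20. [r9c4∈{5,8}] across col 4, 8 lands solely at r9c4. So r9c4=8.
Step 21. [r5c4∈{4,5}] r5c4 is the only open cell in col 4 admitting 5. So r5c4=5.
Step 22. [r5c5∈{2,4}] r5c5 is the only open cell in row 5 admitting 4. So r5c5=4.
Step 23. [r7c5∈{6}] r7c5 is down to just 6. So r7c5=6.
Step 24. [r8c5∈{2}] only 2 remains possible at r8c5, so r8c5=2.
Step 25. [r2c5∈{5,8}] across row 2, 8 lands solely at r2c5. So r2c5=8.
Step 26. [r1c3∈{8}] r1c3 is down to just 8, so r1c3=8.
Step 27. [r3c3∈{7}] only 7 remains possible at r3c3, so r3c3=7.
Step 28. [r1c8∈{9}] r1c8's peers cover all but 9. So r1c8=9.
Step 29. [r2c2∈{9}] r2c2's peers cover all but 9. So r2c2=9.
Step 30. [r2c1∈{3}] only 3 remains possible at r2c1. So r2c1=3.
Step 31. [r8c6∈{9}] r8c6's peers cover all but 9. So r8c6=9.
Step 32. [r5c6∈{2}] r5c6 is down to just 2. So r5c6=2.
Step 33. [r2c6∈{5}] r2c6's peers cover all but 5, so r2c6=5.
Step 34. [r1c9∈{2}] nothing but 2 survives at r1c9, so r1c9=2.
Step 35. [r4c1∈{5}] only 5 remains possible at r4c1 ⇒ r4c1=5.
Step 36. [r9c5∈{5}] r9c5 has the single candidate 5. So r9c5=5.
Step 37. [r6c4∈{6}] only 6 remains possible at r6c4 ⇒ r6c4=6.
Step 38. [r4c3∈{6}] only 6 remains possible at r4c3. So r4c3=6.
Step 39. [r6c5∈{3}] only 3 remains possible at r6c5. So r6c5=3.
Step 40. [r8c7∈{4}] r8c7 has the single candidate 4, so r8c7=4.
Step 41. [r7c8∈{7}] only 7 remains possible at r7c8. So r7c8=7.
Step 42. [r3c7∈{3}] r3c7's peers cover all but 3. So r3c7=3.
Step 43. [r7c4∈{4}] r7c4 has the single candidate 4, so r7c4=4.
Step 44. [r6c2∈{7}] r6c2 has the single candidate 7 ⇒ r6c2=7.
Step 45. [r1c1∈{4}] nothing but 4 survives at r1c1 ⇒ r1c1=4.
Step 46. [r3c9∈{5}] r3c9 is down to just 5. So r3c9=5.
Step 47. [r7c2∈{1}] r7c2 has the single candidate 1. So r7c2=1.

Answer: 4 5 8 3 7 6 1 9 2 / 3 9 1 2 8 5 6 4 7 / 6 2 7 1 9 4 3 8 5 / 5 4 6 9 1 7 8 2 3 / 9 8 3 5 4 2 7 1 6 / 1 7 2 6 3 8 9 5 4 / 2 1 9 4 6 3 5 7 8 / 8 6 5 7 2 9 4 3 1 / 7 3 4 8 5 1 2 6 9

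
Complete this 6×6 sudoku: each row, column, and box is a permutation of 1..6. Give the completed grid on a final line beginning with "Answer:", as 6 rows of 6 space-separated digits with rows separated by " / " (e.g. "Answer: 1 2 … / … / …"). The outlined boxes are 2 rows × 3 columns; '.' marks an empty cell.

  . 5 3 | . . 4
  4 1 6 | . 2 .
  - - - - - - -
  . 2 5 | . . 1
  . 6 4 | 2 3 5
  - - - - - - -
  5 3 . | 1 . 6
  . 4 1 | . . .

Step 1. [r3c4∈{4,6}] across col 4, 4 lands solely at r3c4, so r3c4=4.
Step 2. [r6c6∈{2,3}] r6c6 is the only open cell in col 6 admitting 2 ⇒ r6c6=2.
Step 3. [r2c4∈{3,5}] 5 has one home in row 2: r2c4 ⇒ r2c4=5.
Step 4. [r1c5∈{1,6}] in row 1, 1 fits only at r1c5 ⇒ r1c5=1.
Step 5. [r1c4∈{6}] r1c4's peers cover all but 6. So r1c4=6.
Step 6. [r2c6∈{3}] r2c6 has the single candidate 3 ⇒ r2c6=3.
Step 7. [r5c3∈{2}] r5c3 has the single candidate 2. So r5c3=2.
Step 8. [r1c1∈{2}] r1c1 has the single candidate 2 ⇒ r1c1=2.
Step 9. [r5c5∈{4}] r5c5 has the single candidate 4, so r5c5=4.
Step 10. [r4c1∈{1}] nothing but 1 survives at r4c1, so r4c1=1.
Step 11. [r3c1∈{3}] nothing but 3 survives at r3c1. So r3c1=3.
Step 12. [r3c5∈{6}] r3c5's peers cover all but 6 ⇒ r3c5=6.
Step 13. [r6c4∈{3}] r6c4 has the single candidate 3, so r6c4=3.
Step 14. [r6c5∈{5}] r6c5's peers cover all but 5, so r6c5=5.
Step 15. [r6c1∈{6}] r6c1's peers cover all but 6. So r6c1=6.

Answer: 2 5 3 6 1 4 / 4 1 6 5 2 3 / 3 2 5 4 6 1 / 1 6 4 2 3 5 / 5 3 2 1 4 6 / 6 4 1 3 5 2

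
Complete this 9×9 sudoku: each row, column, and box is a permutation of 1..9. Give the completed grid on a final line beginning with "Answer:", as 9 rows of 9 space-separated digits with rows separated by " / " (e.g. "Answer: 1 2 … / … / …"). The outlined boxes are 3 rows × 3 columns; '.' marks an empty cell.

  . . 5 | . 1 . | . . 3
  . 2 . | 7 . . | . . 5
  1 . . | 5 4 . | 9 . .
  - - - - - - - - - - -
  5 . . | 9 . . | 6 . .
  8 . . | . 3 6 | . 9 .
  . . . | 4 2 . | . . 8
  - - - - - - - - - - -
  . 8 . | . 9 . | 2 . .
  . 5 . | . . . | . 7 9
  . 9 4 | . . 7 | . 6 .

Step 1. [r5c4∈{1}] r5c4 is down to just 1, so r5c4=1.
Step 2. [r4c6∈{8}] only 8 remains possible at r4c6. So r4c6=8.
Step 3. [r5c7∈{4,5,7}] row 5 places 5 nowhere but r5c7. So r5c7=5.
Step 4. [r9c9∈{1}] r9c9's peers cover all but 1, so r9c9=1.
Step 5. [r7c9∈{4}] nothing but 4 survives at r7c9. So r7c9=4.
Step 6. [r4c8∈{1,2,3,4}] in box 6, 4 fits only at r4c8, so r4c8=4.
Step 7. [r3c9∈{2,6,7}] in col 9, 6 fits only at r3c9, so r3c9=6.
Step 8. [r1c7∈{4,7,8}] box 3 places 7 nowhere but r1c7. So r1c7=7.
Step 9. [r8c6∈{1,2,3,4}] in row 8, 4 fits only at r8c6. So r8c6=4.
Step 10. [r8c3∈{1,2,3,6}] r8c3 is the only open cell in row 8 admitting 1. So r8c3=1.
Step 11. [r4c2∈{1,3,7}] across row 4, 1 lands solely at r4c2, so r4c2=1.
Step 12. [r4c3∈{2,3,7}] in row 4, 3 fits only at r4c3, so r4c3=3.
Step 13. [r2c7∈{1,4,8}] in col 7, 4 fits only at r2c7. So r2c7=4.
Step 14. [r3c2∈{3,7}] r3c2 is the only open cell in col 2 admitting 3. So r3c2=3.
Step 15. [r3c3∈{7,8}] r3c3 is the only open cell in row 3 admitting 7. So r3c3=7.
Step 16. [r7c3∈{6}] r7c3's peers cover all but 6. So r7c3=6.
Step 17. [r7c4∈{3}] r7c4's peers cover all but 3 ⇒ r7c4=3.
Step 18. [r3c6∈{2}] r3c6's peers cover all but 2 ⇒ r3c6=2.
Step 19. [r1c1∈{4,6,9}] 4 has one home in col 1: r1c1 ⇒ r1c1=4.
Step 20. [r1c2∈{6}] r1c2's peers cover all but 6 ⇒ r1c2=6.
Step 21. [r1c4∈{8}] nothing but 8 survives at r1c4, so r1c4=8.
Step 22. [r2c1∈{9}] nothing but 9 survives at r2c1 ⇒ r2c1=9.
Step 23. [r2c8∈{1,8}] in row 2, 1 fits only at r2c8, so r2c8=1.
Step 24. [r9c4∈{2}] nothing but 2 survives at r9c4, so r9c4=2.
Step 25. [r6c2∈{7}] r6c2 has the single candidate 7 ⇒ r6c2=7.
Step 26. [r9c1∈{3}] r9c1 has the single candidate 3. So r9c1=3.
Step 27. [r8c7∈{3,8}] 3 has one home in row 8: r8c7, so r8c7=3.
Step 28. [r9c5∈{5,8}] in row 9, 5 fits only at r9c5 ⇒ r9c5=5.
Step 29. [r4c9∈{2,7}] in row 4, 2 fits only at r4c9 ⇒ r4c9=2.
Step 30. [r8c5∈{6,8}] in row 8, 8 fits only at r8c5. So r8c5=8.
Step 31. [r1c6∈{9}] only 9 remains possible at r1c6 ⇒ r1c6=9.
Step 32. [r8c1∈{2}] only 2 remains possible at r8c1 ⇒ r8c1=2.
Step 33. [r6c8∈{3}] only 3 remains possible at r6c8, so r6c8=3.
Step 34. [r5c3∈{2}] r5c3 is down to just 2. So r5c3=2.
Step 35. [r2c6∈{3}] r2c6 is down to just 3, so r2c6=3.
Step 36. [r1c8∈{2}] only 2 remains possible at r1c8 ⇒ r1c8=2.
Step 37. [r6c7∈{1}] nothing but 1 survives at r6c7 ⇒ r6c7=1.
Step 38. [r2c3∈{8}] r2c3's peers cover all but 8, so r2c3=8.
Step 39. [r2c5∈{6}] r2c5's peers cover all but 6 ⇒ r2c5=6.
Step 40. [r8c4∈{6}] nothing but 6 survives at r8c4. So r8c4=6.
Step 41. [r7c6∈{1}] r7c6 has the single candidate 1. So r7c6=1.
Step 42. [r5c2∈{4}] only 4 remains possible at r5c2. So r5c2=4.
Step 43. [r7c1∈{7}] r7c1 is down to just 7, so r7c1=7.
Step 44. [r3c8∈{8}] nothing but 8 survives at r3c8 ⇒ r3c8=8.
Step 45. [r4c5∈{7}] r4c5's peers cover all but 7 ⇒ r4c5=7.
Step 46. [r5c9∈{7}] r5c9 is down to just 7, so r5c9=7.
Step 47. [r9c7∈{8}] r9c7 has the single candidate 8, so r9c7=8.
Step 48. [r6c6∈{5}] r6c6's peers cover all but 5. So r6c6=5.
Step 49. [r6c3∈{9}] r6c3 has the single candidate 9. So r6c3=9.
Step 50. [r7c8∈{5}] r7c8 is down to just 5 ⇒ r7c8=5.
Step 51. [r6c1∈{6}] nothing but 6 survives at r6c1. So r6c1=6.

Answer: 4 6 5 8 1 9 7 2 3 / 9 2 8 7 6 3 4 1 5 / 1 3 7 5 4 2 9 8 6 / 5 1 3 9 7 8 6 4 2 / 8 4 2 1 3 6 5 9 7 / 6 7 9 4 2 5 1 3 8 / 7 8 6 3 9 1 2 5 4 / 2 5 1 6 8 4 3 7 9 / 3 9 4 2 5 7 8 6 1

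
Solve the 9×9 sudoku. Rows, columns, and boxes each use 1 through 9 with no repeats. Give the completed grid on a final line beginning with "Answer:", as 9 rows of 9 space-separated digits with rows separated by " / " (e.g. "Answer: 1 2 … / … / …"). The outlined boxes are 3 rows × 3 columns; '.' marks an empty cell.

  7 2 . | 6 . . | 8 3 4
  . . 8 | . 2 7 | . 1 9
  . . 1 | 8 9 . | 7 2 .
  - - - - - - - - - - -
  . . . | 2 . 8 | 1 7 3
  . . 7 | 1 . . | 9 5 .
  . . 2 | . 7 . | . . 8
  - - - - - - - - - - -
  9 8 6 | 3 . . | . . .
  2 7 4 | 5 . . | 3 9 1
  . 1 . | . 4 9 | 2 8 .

Step 1. [r6c8∈{4,6}] 6 has one home in col 8: r6c8. So r6c8=6.
Step 2. [r3c6∈{3,4,5}] r3c6 is the only open cell in box 2 admitting 3 ⇒ r3c6=3.
Step 3. [r6c7∈{4}] r6c7 has the single candidate 4, so r6c7=4.
Step 4. [r6c6∈{5}] only 5 remains possible at r6c6 ⇒ r6c6=5.
Step 5. [r4c5∈{6}] r4c5 has the single candidate 6. So r4c5=6.
Step 6. [r2c7∈{5,6}] col 7 places 6 nowhere but r2c7 ⇒ r2c7=6.
Step 7. [r3c9∈{5}] r3c9's peers cover all but 5 ⇒ r3c9=5.
Step 8. [r5c1∈{3,4,6,8}] in row 5, 8 fits only at r5c1 ⇒ r5c1=8.
Step 9. [r5c2∈{3,4,6}] 6 has one home in row 5: r5c2. So r5c2=6.
Step 10. [r3c2∈{4}] r3c2 has the single candidate 4, so r3c2=4.
Step 11. [r9c3∈{3,5}] col 3 places 3 nowhere but r9c3. So r9c3=3.
Step 12. [r1c6∈{1}] only 1 remains possible at r1c6, so r1c6=1.
Step 13. [r9c1∈{5}] nothing but 5 survives at r9c1, so r9c1=5.
Step 14. [r2c2∈{3,5}] in row 2, 5 fits only at r2c2, so r2c2=5.
Step 15. [r4c2∈{9}] r4c2's peers cover all but 9 ⇒ r4c2=9.
Step 16. [r6c2∈{3}] r6c2 is down to just 3, so r6c2=3.
Step 17. [r9c4∈{7}] r9c4 is down to just 7 ⇒ r9c4=7.
Step 18. [r6c4∈{9}] only 9 remains possible at r6c4. So r6c4=9.
Step 19. [r7c6∈{2}] nothing but 2 survives at r7c6, so r7c6=2.
Step 20. [r5c6∈{4}] r5c6 is down to just 4, so r5c6=4.
Step 21. [r7c8∈{4}] r7c8 is down to just 4. So r7c8=4.
Step 22. [r2c4∈{4}] only 4 remains possible at r2c4. So r2c4=4.
Step 23. [r4c3∈{5}] r4c3 has the single candidate 5. So r4c3=5.
Step 24. [r3c1∈{6}] r3c1 is down to just 6, so r3c1=6.
Step 25. [r1c3∈{9}] nothing but 9 survives at r1c3, so r1c3=9.
Step 26. [r8c6∈{6}] only 6 remains possible at r8c6. So r8c6=6.
Step 27. [r7c9∈{7}] r7c9 has the single candidate 7 ⇒ r7c9=7.
Step 28. [r6c1∈{1}] r6c1's peers cover all but 1 ⇒ r6c1=1.
Step 29. [r9c9∈{6}] r9c9 is down to just 6. So r9c9=6.
Step 30. [r1c5∈{5}] nothing but 5 survives at r1c5. So r1c5=5.
Step 31. [r7c5∈{1}] r7c5's peers cover all but 1, so r7c5=1.
Step 32. [r2c1∈{3}] only 3 remains possible at r2c1, so r2c1=3.
Step 33. [r4c1∈{4}] nothing but 4 survives at r4c1, so r4c1=4.
Step 34. [r5c9∈{2}] r5c9's peers cover all but 2. So r5c9=2.
Step 35. [r8c5∈{8}] nothing but 8 survives at r8c5, so r8c5=8.
Step 36. [r7c7∈{5}] r7c7's peers cover all but 5, so r7c7=5.
Step 37. [r5c5∈{3}] only 3 remains possible at r5c5 ⇒ r5c5=3.

Answer: 7 2 9 6 5 1 8 3 4 / 3 5 8 4 2 7 6 1 9 / 6 4 1 8 9 3 7 2 5 / 4 9 5 2 6 8 1 7 3 / 8 6 7 1 3 4 9 5 2 / 1 3 2 9 7 5 4 6 8 / 9 8 6 3 1 2 5 4 7 / 2 7 4 5 8 6 3 9 1 / 5 1 3 7 4 9 2 8 6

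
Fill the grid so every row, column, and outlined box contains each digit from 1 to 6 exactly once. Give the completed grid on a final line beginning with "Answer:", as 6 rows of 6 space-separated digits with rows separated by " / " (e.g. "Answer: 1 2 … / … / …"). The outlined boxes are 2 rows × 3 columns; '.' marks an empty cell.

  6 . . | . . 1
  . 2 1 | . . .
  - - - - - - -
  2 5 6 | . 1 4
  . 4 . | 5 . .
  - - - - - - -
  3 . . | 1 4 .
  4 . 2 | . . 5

Step 1. [r3c4∈{3}] r3c4's peers cover all but 3 ⇒ r3c4=3.
Step 2. [r6c4∈{6}] r6c4 is down to just 6, so r6c4=6.
Step 3. [r1c3∈{3,4,5}] col 3 places 4 nowhere but r1c3. So r1c3=4.
Step 4. [r1c5∈{2,3,5}] in row 1, 5 fits only at r1c5, so r1c5=5.
Step 5. [r2c6∈{3,6}] r2c6 is the only open cell in col 6 admitting 3, so r2c6=3.
Step 6. [r4c5∈{2,6}] col 5 places 2 nowhere but r4c5 ⇒ r4c5=2.
Step 7. [r4c6∈{6}] r4c6 is down to just 6. So r4c6=6.
Step 8. [r5c2∈{6}] r5c2 has the single candidate 6 ⇒ r5c2=6.
Step 9. [r2c5∈{6}] r2c5 has the single candidate 6 ⇒ r2c5=6.
Step 10. [r4c1∈{1}] r4c1 is down to just 1, so r4c1=1.
Step 11. [r5c6∈{2}] r5c6 has the single candidate 2 ⇒ r5c6=2.
Step 12. [r1c4∈{2}] r1c4 has the single candidate 2. So r1c4=2.
Step 13. [r1c2∈{3}] r1c2 has the single candidate 3. So r1c2=3.
Step 14. [r2c1∈{5}] r2c1 has the single candidate 5. So r2c1=5.
Step 15. [r6c2∈{1}] r6c2's peers cover all but 1. So r6c2=1.
Step 16. [r2c4∈{4}] r2c4 has the single candidate 4, so r2c4=4.
Step 17. [r6c5∈{3}] r6c5 has the single candidate 3. So r6c5=3.
Step 18. [r4c3∈{3}] r4c3 is down to just 3 ⇒ r4c3=3.
Step 19. [r5c3∈{5}] r5c3's peers cover all but 5, so r5c3=5.

Answer: 6 3 4 2 5 1 / 5 2 1 4 6 3 / 2 5 6 3 1 4 / 1 4 3 5 2 6 / 3 6 5 1 4 2 / 4 1 2 6 3 5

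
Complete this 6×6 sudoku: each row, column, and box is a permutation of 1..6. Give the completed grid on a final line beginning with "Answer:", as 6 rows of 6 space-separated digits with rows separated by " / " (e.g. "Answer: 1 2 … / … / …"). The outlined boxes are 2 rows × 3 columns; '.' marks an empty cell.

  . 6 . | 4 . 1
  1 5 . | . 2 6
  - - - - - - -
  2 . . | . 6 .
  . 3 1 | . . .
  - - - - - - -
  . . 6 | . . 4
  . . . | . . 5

Step 1. [r2c4∈{3}] r2c4's peers cover all but 3. So r2c4=3.
Step 2. [r3c2∈{4}] nothing but 4 survives at r3c2 ⇒ r3c2=4.
Step 3. [r1c1∈{3}] r1c1 is down to just 3 ⇒ r1c1=3.
Step 4. [r6c3∈{2,3,4}] col 3 places 3 nowhere but r6c3. So r6c3=3.
Step 5. [r6c5∈{1}] nothing but 1 survives at r6c5, so r6c5=1.
Step 6. [r5c4∈{2}] r5c4's peers cover all but 2. So r5c4=2.
Step 7. [r4c4∈{5}] r4c4's peers cover all but 5, so r4c4=5.
Step 8. [r5c1∈{5}] r5c1 is down to just 5 ⇒ r5c1=5.
Step 9. [r4c1∈{6}] r4c1 has the single candidate 6, so r4c1=6.
Step 10. [r1c5∈{5}] only 5 remains possible at r1c5 ⇒ r1c5=5.
Step 11. [r4c6∈{2}] r4c6 has the single candidate 2, so r4c6=2.
Step 12. [r3c6∈{3}] r3c6 is down to just 3 ⇒ r3c6=3.
Step 13. [r1c3∈{2}] r1c3 is down to just 2, so r1c3=2.
Step 14. [r3c4∈{1}] r3c4 is down to just 1 ⇒ r3c4=1.
Step 15. [r6c2∈{2}] r6c2's peers cover all but 2, so r6c2=2.
Step 16. [r5c2∈{1}] only 1 remains possible at r5c2 ⇒ r5c2=1.
Step 17. [r3c3∈{5}] r3c3 has the single candidate 5. So r3c3=5.
Step 18. [r4c5∈{4}] r4c5's peers cover all but 4. So r4c5=4.
Step 19. [r5c5∈{3}] r5c5's peers cover all but 3. So r5c5=3.
Step 20. [r6c1∈{4}] r6c1 is down to just 4 ⇒ r6c1=4.
Step 21. [r2c3∈{4}] r2c3 has the single candidate 4 ⇒ r2c3=4.
Step 22. [r6c4∈{6}] only 6 remains possible at r6c4. So r6c4=6.

Answer: 3 6 2 4 5 1 / 1 5 4 3 2 6 / 2 4 5 1 6 3 / 6 3 1 5 4 2 / 5 1 6 2 3 4 / 4 2 3 6 1 5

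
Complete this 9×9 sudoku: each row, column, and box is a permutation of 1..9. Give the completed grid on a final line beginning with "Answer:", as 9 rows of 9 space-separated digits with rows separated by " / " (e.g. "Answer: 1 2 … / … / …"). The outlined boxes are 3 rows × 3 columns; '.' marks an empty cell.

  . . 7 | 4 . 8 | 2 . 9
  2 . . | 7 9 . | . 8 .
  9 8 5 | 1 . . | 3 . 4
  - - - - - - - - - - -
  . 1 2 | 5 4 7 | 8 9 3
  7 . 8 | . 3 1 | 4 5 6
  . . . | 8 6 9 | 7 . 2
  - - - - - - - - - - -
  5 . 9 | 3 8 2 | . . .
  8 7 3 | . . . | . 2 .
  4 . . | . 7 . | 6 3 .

Step 1. [r7c7∈{1}] nothing but 1 survives at r7c7. So r7c7=1.
Step 2. [r2c3∈{1,4,6}] in col 3, 6 fits only at r2c3 ⇒ r2c3=6.
Step 3. [r8c9∈{5}] r8c9 is down to just 5 ⇒ r8c9=5.
Step 4. [r1c2∈{3}] r1c2's peers cover all but 3. So r1c2=3.
Step 5. [r3c8∈{6,7}] in row 3, 7 fits only at r3c8, so r3c8=7.
Step 6. [r8c4∈{6,9}] r8c4 is the only open cell in col 4 admitting 6. So r8c4=6.
Step 7. [r2c9∈{1}] only 1 remains possible at r2c9. So r2c9=1.
Step 8. [r6c3∈{4}] only 4 remains possible at r6c3 ⇒ r6c3=4.
Step 9. [r1c5∈{5}] r1c5 is down to just 5. So r1c5=5.
Step 10. [r1c1∈{1}] r1c1 is down to just 1, so r1c1=1.
Step 11. [r8c7∈{9}] nothing but 9 survives at r8c7. So r8c7=9.
Step 12. [r9c6∈{5}] nothing but 5 survives at r9c6. So r9c6=5.
Step 13. [r9c4∈{9}] only 9 remains possible at r9c4, so r9c4=9.
Step 14. [r2c6∈{3}] only 3 remains possible at r2c6 ⇒ r2c6=3.
Step 15. [r7c2∈{6}] r7c2's peers cover all but 6 ⇒ r7c2=6.
Step 16. [r8c6∈{4}] r8c6 is down to just 4, so r8c6=4.
Step 17. [r5c4∈{2}] r5c4's peers cover all but 2, so r5c4=2.
Step 18. [r2c2∈{4}] r2c2 has the single candidate 4, so r2c2=4.
Step 19. [r9c9∈{8}] r9c9 is down to just 8 ⇒ r9c9=8.
Step 20. [r2c7∈{5}] r2c7 has the single candidate 5. So r2c7=5.
Step 21. [r6c1∈{3}] r6c1 has the single candidate 3. So r6c1=3.
Step 22. [r5c2∈{9}] only 9 remains possible at r5c2, so r5c2=9.
Step 23. [r1c8∈{6}] nothing but 6 survives at r1c8, so r1c8=6.
Step 24. [r8c5∈{1}] only 1 remains possible at r8c5 ⇒ r8c5=1.
Step 25. [r6c2∈{5}] r6c2 has the single candidate 5, so r6c2=5.
Step 26. [r7c8∈{4}] only 4 remains possible at r7c8 ⇒ r7c8=4.
Step 27. [r6c8∈{1}] r6c8 has the single candidate 1, so r6c8=1.
Step 28. [r3c6∈{6}] r3c6's peers cover all but 6, so r3c6=6.
Step 29. [r3c5∈{2}] nothing but 2 survives at r3c5, so r3c5=2.
Step 30. [r9c2∈{2}] r9c2 has the single candidate 2. So r9c2=2.
Step 31. [r9c3∈{1}] only 1 remains possible at r9c3. So r9c3=1.
Step 32. [r7c9∈{7}] r7c9 has the single candidate 7 ⇒ r7c9=7.
Step 33. [r4c1∈{6}] r4c1's peers cover all but 6. So r4c1=6.

Answer: 1 3 7 4 5 8 2 6 9 / 2 4 6 7 9 3 5 8 1 / 9 8 5 1 2 6 3 7 4 / 6 1 2 5 4 7 8 9 3 / 7 9 8 2 3 1 4 5 6 / 3 5 4 8 6 9 7 1 2 / 5 6 9 3 8 2 1 4 7 / 8 7 3 6 1 4 9 2 5 / 4 2 1 9 7 5 6 3 8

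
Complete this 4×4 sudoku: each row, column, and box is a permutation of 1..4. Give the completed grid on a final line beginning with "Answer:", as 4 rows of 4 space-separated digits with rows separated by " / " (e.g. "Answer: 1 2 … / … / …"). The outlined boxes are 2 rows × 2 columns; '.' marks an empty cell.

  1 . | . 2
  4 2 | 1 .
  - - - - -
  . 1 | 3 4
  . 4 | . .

Step 1. [r4c3∈{2}] nothing but 2 survives at r4c3 ⇒ r4c3=2.
Step 2. [r1c3∈{4}] only 4 remains possible at r1c3, so r1c3=4.
Step 3. [r4c1∈{3}] r4c1 has the single candidate 3 ⇒ r4c1=3.
Step 4. [r3c1∈{2}] r3c1 is down to just 2. So r3c1=2.
Step 5. [r4c4∈{1}] r4c4's peers cover all but 1. So r4c4=1.
Step 6. [r2c4∈{3}] r2c4 has the single candidate 3 ⇒ r2c4=3.
Step 7. [r1c2∈{3}] r1c2 is down to just 3, so r1c2=3.

Answer: 1 3 4 2 / 4 2 1 3 / 2 1 3 4 / 3 4 2 1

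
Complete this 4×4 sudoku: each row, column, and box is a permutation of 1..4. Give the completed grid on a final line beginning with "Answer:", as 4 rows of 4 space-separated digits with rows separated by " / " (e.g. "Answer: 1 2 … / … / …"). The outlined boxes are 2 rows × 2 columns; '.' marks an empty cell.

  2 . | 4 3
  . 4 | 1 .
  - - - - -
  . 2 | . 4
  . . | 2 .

Step 1. [r3c1∈{1,3}] r3c1 is the only open cell in row 3 admitting 1, so r3c1=1.
Step 2. [r4c2∈{3}] nothing but 3 survives at r4c2 ⇒ r4c2=3.
Step 3. [r2c4∈{2}] r2c4 has the single candidate 2 ⇒ r2c4=2.
Step 4. [r1c2∈{1}] only 1 remains possible at r1c2 ⇒ r1c2=1.
Step 5. [r4c4∈{1}] only 1 remains possible at r4c4 ⇒ r4c4=1.
Step 6. [r4c1∈{4}] only 4 remains possible at r4c1 ⇒ r4c1=4.
Step 7. [r2c1∈{3}] only 3 remains possible at r2c1, so r2c1=3.
Step 8. [r3c3∈{3}] only 3 remains possible at r3c3, so r3c3=3.

Answer: 2 1 4 3 / 3 4 1 2 / 1 2 3 4 / 4 3 2 1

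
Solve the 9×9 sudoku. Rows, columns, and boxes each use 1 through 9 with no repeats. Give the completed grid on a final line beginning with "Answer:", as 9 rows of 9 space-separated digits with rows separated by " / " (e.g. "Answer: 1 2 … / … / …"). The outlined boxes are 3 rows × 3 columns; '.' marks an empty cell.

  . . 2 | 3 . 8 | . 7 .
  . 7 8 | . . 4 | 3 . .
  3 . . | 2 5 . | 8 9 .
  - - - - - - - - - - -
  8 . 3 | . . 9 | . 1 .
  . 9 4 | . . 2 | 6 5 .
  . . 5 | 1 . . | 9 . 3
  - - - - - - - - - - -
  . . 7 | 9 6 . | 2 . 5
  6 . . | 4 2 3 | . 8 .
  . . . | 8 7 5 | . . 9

Step 1. [r9c3∈{1}] r9c3 is down to just 1 ⇒ r9c3=1.
Step 2. [r9c7∈{4}] r9c7's peers cover all but 4. So r9c7=4.
Step 3. [r4c7∈{7}] only 7 remains possible at r4c7. So r4c7=7.
Step 4. [r2c4∈{6}] r2c4 has the single candidate 6, so r2c4=6.
Step 5. [r2c1∈{1,5,9}] 5 has one home in row 2: r2c1 ⇒ r2c1=5.
Step 6. [r4c2∈{2,6}] r4c2 is the only open cell in row 4 admitting 6 ⇒ r4c2=6.
Step 7. [r1c9∈{1,4,6}] r1c9 is the only open cell in row 1 admitting 6 ⇒ r1c9=6.
Step 8. [r4c9∈{2,4}] row 4 places 2 nowhere but r4c9, so r4c9=2.
Step 9. [r2c9∈{1}] r2c9 is down to just 1 ⇒ r2c9=1.
Step 10. [r1c5∈{1,9}] r1c5 is the only open cell in col 5 admitting 1 ⇒ r1c5=1.
Step 11. [r1c2∈{4}] r1c2 has the single candidate 4, so r1c2=4.
Step 12. [r9c1∈{2}] nothing but 2 survives at r9c1 ⇒ r9c1=2.
Step 13. [r6c1∈{7}] only 7 remains possible at r6c1 ⇒ r6c1=7.
Step 14. [r7c8∈{3}] r7c8's peers cover all but 3 ⇒ r7c8=3.
Step 15. [r6c5∈{4,8}] across row 6, 8 lands solely at r6c5. So r6c5=8.
Step 16. [r6c2∈{2}] r6c2 has the single candidate 2, so r6c2=2.
Step 17. [r3c3∈{6}] nothing but 6 survives at r3c3. So r3c3=6.
Step 18. [r1c7∈{5}] r1c7's peers cover all but 5. So r1c7=5.
Step 19. [r1c1∈{9}] nothing but 9 survives at r1c1, so r1c1=9.
Step 20. [r2c5∈{9}] nothing but 9 survives at r2c5, so r2c5=9.
Step 21. [r5c1∈{1}] nothing but 1 survives at r5c1, so r5c1=1.
Step 22. [r6c8∈{4}] nothing but 4 survives at r6c8, so r6c8=4.
Step 23. [r8c3∈{9}] r8c3 has the single candidate 9 ⇒ r8c3=9.
Step 24. [r9c2∈{3}] nothing but 3 survives at r9c2. So r9c2=3.
Step 25. [r8c7∈{1}] r8c7 is down to just 1. So r8c7=1.
Step 26. [r9c8∈{6}] only 6 remains possible at r9c8 ⇒ r9c8=6.
Step 27. [r3c9∈{4}] nothing but 4 survives at r3c9, so r3c9=4.
Step 28. [r5c5∈{3}] r5c5 is down to just 3. So r5c5=3.
Step 29. [r3c2∈{1}] only 1 remains possible at r3c2 ⇒ r3c2=1.
Step 30. [r7c1∈{4}] r7c1 is down to just 4 ⇒ r7c1=4.
Step 31. [r7c6∈{1}] r7c6 is down to just 1, so r7c6=1.
Step 32. [r5c9∈{8}] r5c9 has the single candidate 8, so r5c9=8.
Step 33. [r2c8∈{2}] r2c8's peers cover all but 2 ⇒ r2c8=2.
Step 34. [r5c4∈{7}] r5c4 has the single candidate 7, so r5c4=7.
Step 35. [r6c6∈{6}] r6c6's peers cover all but 6 ⇒ r6c6=6.
Step 36. [r4c4∈{5}] nothing but 5 survives at r4c4. So r4c4=5.
Step 37. [r3c6∈{7}] nothing but 7 survives at r3c6 ⇒ r3c6=7.
Step 38. [r8c9∈{7}] nothing but 7 survives at r8c9 ⇒ r8c9=7.
Step 39. [r7c2∈{8}] r7c2's peers cover all but 8. So r7c2=8.
Step 40. [r4c5∈{4}] only 4 remains possible at r4c5 ⇒ r4c5=4.
Step 41. [r8c2∈{5}] r8c2 is down to just 5, so r8c2=5.

Answer: 9 4 2 3 1 8 5 7 6 / 5 7 8 6 9 4 3 2 1 / 3 1 6 2 5 7 8 9 4 / 8 6 3 5 4 9 7 1 2 / 1 9 4 7 3 2 6 5 8 / 7 2 5 1 8 6 9 4 3 / 4 8 7 9 6 1 2 3 5 / 6 5 9 4 2 3 1 8 7 / 2 3 1 8 7 5 4 6 9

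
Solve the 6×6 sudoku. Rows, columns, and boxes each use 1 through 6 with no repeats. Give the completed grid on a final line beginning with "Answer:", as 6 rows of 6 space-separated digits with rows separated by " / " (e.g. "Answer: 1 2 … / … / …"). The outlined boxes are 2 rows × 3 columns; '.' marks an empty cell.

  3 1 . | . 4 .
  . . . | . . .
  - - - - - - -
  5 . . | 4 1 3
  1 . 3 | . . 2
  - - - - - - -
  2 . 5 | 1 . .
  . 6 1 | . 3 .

Step 1. [r2c1∈{4,6}] 6 has one home in col 1: r2c1 ⇒ r2c1=6.
Step 2. [r2c5∈{2,5}] col 5 places 2 nowhere but r2c5, so r2c5=2.
Step 3. [r2c2∈{4,5}] in col 2, 5 fits only at r2c2. So r2c2=5.
Step 4. [r6c1∈{4}] r6c1 has the single candidate 4, so r6c1=4.
Step 5. [r5c5∈{6}] r5c5's peers cover all but 6 ⇒ r5c5=6.
Step 6. [r6c6∈{5}] r6c6's peers cover all but 5, so r6c6=5.
Step 7. [r1c4∈{5,6}] 5 has one home in row 1: r1c4 ⇒ r1c4=5.
Step 8. [r3c2∈{2}] only 2 remains possible at r3c2 ⇒ r3c2=2.
Step 9. [r5c2∈{3}] r5c2's peers cover all but 3 ⇒ r5c2=3.
Step 10. [r6c4∈{2}] nothing but 2 survives at r6c4, so r6c4=2.
Step 11. [r2c6∈{1}] only 1 remains possible at r2c6, so r2c6=1.
Step 12. [r1c6∈{6}] r1c6 has the single candidate 6 ⇒ r1c6=6.
Step 13. [r1c3∈{2}] r1c3's peers cover all but 2 ⇒ r1c3=2.
Step 14. [r4c2∈{4}] only 4 remains possible at r4c2. So r4c2=4.
Step 15. [r2c4∈{3}] r2c4 is down to just 3. So r2c4=3.
Step 16. [r4c5∈{5}] nothing but 5 survives at r4c5 ⇒ r4c5=5.
Step 17. [r2c3∈{4}] only 4 remains possible at r2c3 ⇒ r2c3=4.
Step 18. [r5c6∈{4}] only 4 remains possible at r5c6 ⇒ r5c6=4.
Step 19. [r3c3∈{6}] only 6 remains possible at r3c3, so r3c3=6.
Step 20. [r4c4∈{6}] r4c4's peers cover all but 6 ⇒ r4c4=6.

Answer: 3 1 2 5 4 6 / 6 5 4 3 2 1 / 5 2 6 4 1 3 / 1 4 3 6 5 2 / 2 3 5 1 6 4 / 4 6 1 2 3 5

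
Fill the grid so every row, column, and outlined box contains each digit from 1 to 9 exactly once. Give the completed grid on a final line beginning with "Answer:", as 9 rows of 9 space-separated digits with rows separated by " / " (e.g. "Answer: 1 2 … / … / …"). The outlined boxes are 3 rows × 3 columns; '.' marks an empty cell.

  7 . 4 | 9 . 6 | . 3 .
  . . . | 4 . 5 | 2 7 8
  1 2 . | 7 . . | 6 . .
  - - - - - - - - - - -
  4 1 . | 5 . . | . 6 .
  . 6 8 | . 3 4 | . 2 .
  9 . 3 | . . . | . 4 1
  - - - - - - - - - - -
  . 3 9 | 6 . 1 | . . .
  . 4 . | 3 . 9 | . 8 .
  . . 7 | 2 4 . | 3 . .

Step 1. [r7c8∈{5}] r7c8's peers cover all but 5. So r7c8=5.
Step 2. [r9c6∈{8}] r9c6's peers cover all but 8. So r9c6=8.
Step 3. [r4c5∈{2,7,8,9}] 9 has one home in col 5: r4c5. So r4c5=9.
Step 4. [r9c2∈{5}] nothing but 5 survives at r9c2, so r9c2=5.
Step 5. [r6c7∈{5,7,8}] row 6 places 5 nowhere but r6c7. So r6c7=5.
Step 6. [r9c1∈{6}] r9c1's peers cover all but 6. So r9c1=6.
Step 7. [r7c5∈{7}] nothing but 7 survives at r7c5. So r7c5=7.
Step 8. [r8c1∈{2}] r8c1's peers cover all but 2 ⇒ r8c1=2.
Step 9. [r3c9∈{4,5,9}] in row 3, 4 fits only at r3c9. So r3c9=4.
Step 10. [r1c5∈{1,2,8}] r1c5 is the only open cell in row 1 admitting 2. So r1c5=2.
Step 11. [r6c6∈{2,7}] row 6 places 2 nowhere but r6c6. So r6c6=2.
Step 12. [r5c7∈{7,9}] col 7 places 9 nowhere but r5c7 ⇒ r5c7=9.
Step 13. [r5c9∈{7}] r5c9's peers cover all but 7 ⇒ r5c9=7.
Step 14. [r9c8∈{1,9}] row 9 places 1 nowhere but r9c8. So r9c8=1.
Step 15. [r6c4∈{8}] r6c4 is down to just 8. So r6c4=8.
Step 16. [r2c5∈{1}] nothing but 1 survives at r2c5, so r2c5=1.
Step 17. [r6c5∈{6}] r6c5 has the single candidate 6 ⇒ r6c5=6.
Step 18. [r3c3∈{5}] r3c3 has the single candidate 5. So r3c3=5.
Step 19. [r4c9∈{3}] r4c9 is down to just 3 ⇒ r4c9=3.
Step 20. [r5c4∈{1}] r5c4's peers cover all but 1. So r5c4=1.
Step 21. [r1c2∈{8}] r1c2's peers cover all but 8. So r1c2=8.
Step 22. [r3c5∈{8}] nothing but 8 survives at r3c5 ⇒ r3c5=8.
Step 23. [r1c9∈{5}] r1c9 has the single candidate 5 ⇒ r1c9=5.
Step 24. [r7c7∈{4}] only 4 remains possible at r7c7, so r7c7=4.
Step 25. [r7c9∈{2}] r7c9's peers cover all but 2, so r7c9=2.
Step 26. [r3c8∈{9}] only 9 remains possible at r3c8. So r3c8=9.
Step 27. [r3c6∈{3}] r3c6 is down to just 3 ⇒ r3c6=3.
Step 28. [r8c7∈{7}] r8c7 is down to just 7. So r8c7=7.
Step 29. [r4c3∈{2}] r4c3's peers cover all but 2 ⇒ r4c3=2.
Step 30. [r4c7∈{8}] nothing but 8 survives at r4c7, so r4c7=8.
Step 31. [r1c7∈{1}] only 1 remains possible at r1c7, so r1c7=1.
Step 32. [r2c1∈{3}] r2c1 has the single candidate 3 ⇒ r2c1=3.
Step 33. [r9c9∈{9}] r9c9's peers cover all but 9, so r9c9=9.
Step 34. [r4c6∈{7}] r4c6 is down to just 7 ⇒ r4c6=7.
Step 35. [r8c3∈{1}] r8c3 has the single candidate 1 ⇒ r8c3=1.
Step 36. [r7c1∈{8}] nothing but 8 survives at r7c1, so r7c1=8.
Step 37. [r2c2∈{9}] only 9 remains possible at r2c2, so r2c2=9.
Step 38. [r8c9∈{6}] r8c9's peers cover all but 6, so r8c9=6.
Step 39. [r5c1∈{5}] only 5 remains possible at r5c1, so r5c1=5.
Step 40. [r8c5∈{5}] only 5 remains possible at r8c5. So r8c5=5.
Step 41. [r2c3∈{6}] r2c3 is down to just 6 ⇒ r2c3=6.
Step 42. [r6c2∈{7}] nothing but 7 survives at r6c2. So r6c2=7.

Answer: 7 8 4 9 2 6 1 3 5 / 3 9 6 4 1 5 2 7 8 / 1 2 5 7 8 3 6 9 4 / 4 1 2 5 9 7 8 6 3 / 5 6 8 1 3 4 9 2 7 / 9 7 3 8 6 2 5 4 1 / 8 3 9 6 7 1 4 5 2 / 2 4 1 3 5 9 7 8 6 / 6 5 7 2 4 8 3 1 9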